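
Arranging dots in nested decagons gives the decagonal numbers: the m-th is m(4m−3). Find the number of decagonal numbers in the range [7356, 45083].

The n-th decagonal number is n(4n−3).
Smallest index with value ≥ 7356: n = 44 (giving 7612).
Largest index with value ≤ 45083: n = 106 (giving 44626).
Indices 44 through 106: 63 terms.

63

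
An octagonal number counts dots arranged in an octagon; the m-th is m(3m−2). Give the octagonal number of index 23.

The 23rd octagonal number is n(3n−2) with n = 23.
23·(3·23 − 2) = 23·67 = 1541.

1541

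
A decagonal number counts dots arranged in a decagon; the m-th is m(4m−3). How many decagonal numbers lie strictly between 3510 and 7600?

13

The n-th decagonal number is n(4n−3).
Smallest index with value > 3510: n = 31 (giving 3751).
Largest index with value < 7600: n = 43 (giving 7267).
Indices 31 through 43: 13 terms.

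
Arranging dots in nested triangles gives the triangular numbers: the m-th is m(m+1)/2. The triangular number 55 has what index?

Set n(n+1)/2 = 55, giving n² + n − 110 = 0.
The discriminant is 1 + 8·55 = 441, and √441 = 21.
So n = (-1 + 21) / 2 = 20/2 = 10.

10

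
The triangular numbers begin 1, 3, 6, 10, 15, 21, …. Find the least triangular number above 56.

66

Solve n(n+1)/2 > 56 for integer n.
The largest n with value ≤ 56 is 10 (since 55 ≤ 56 < 66), so the first above is n = 11, value 66.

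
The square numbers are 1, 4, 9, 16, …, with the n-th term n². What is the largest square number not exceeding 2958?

Solve n² ≤ 2958 for integer n.
n = 54 gives 2916 ≤ 2958, while n = 55 gives 3025 > 2958; so the answer is 2916.

2916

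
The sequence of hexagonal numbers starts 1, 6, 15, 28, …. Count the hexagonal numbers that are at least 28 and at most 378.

The n-th hexagonal number is n(2n−1).
Smallest index with value ≥ 28: n = 4 (giving 28).
Largest index with value ≤ 378: n = 14 (giving 378).
Indices 4 through 14: 11 terms.

11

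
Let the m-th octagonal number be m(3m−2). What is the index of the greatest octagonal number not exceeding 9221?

Solve n(3n−2) ≤ 9221 for integer n.
n = 55 gives 8965 ≤ 9221, while n = 56 gives 9296 > 9221; so the answer is index 55.

55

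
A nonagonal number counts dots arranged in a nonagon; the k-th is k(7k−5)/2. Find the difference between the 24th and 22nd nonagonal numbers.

317

24·(7·24 − 5)/2 = 1956 and 22·(7·22 − 5)/2 = 1639.
Difference: 1956 − 1639 = 317.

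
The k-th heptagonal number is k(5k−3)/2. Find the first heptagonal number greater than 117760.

Solve n(5n−3)/2 > 117760 for integer n.
The largest n with value ≤ 117760 is 217 (since 117397 ≤ 117760 < 118483), so the first above is n = 218, value 118483.

118483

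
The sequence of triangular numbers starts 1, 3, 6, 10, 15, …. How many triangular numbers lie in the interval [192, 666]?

The n-th triangular number is n(n+1)/2.
Smallest index with value ≥ 192: n = 20 (giving 210).
Largest index with value ≤ 666: n = 36 (giving 666).
Indices 20 through 36: 17 terms.

17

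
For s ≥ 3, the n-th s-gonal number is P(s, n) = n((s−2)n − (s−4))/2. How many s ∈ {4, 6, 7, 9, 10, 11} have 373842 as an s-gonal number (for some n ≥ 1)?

1

s = 4: P(4, 611) = 373321 and P(4, 612) = 374544; 373842 is not s-gonal.
s = 6: P(6, 432) = 372816 and P(6, 433) = 374545; 373842 is not s-gonal.
s = 7: P(7, 387) = 373842. ✓
s = 9: P(9, 327) = 373434 and P(9, 328) = 375724; 373842 is not s-gonal.
s = 10: P(10, 306) = 373626 and P(10, 307) = 376075; 373842 is not s-gonal.
s = 11: P(11, 288) = 372240 and P(11, 289) = 374833; 373842 is not s-gonal.
Hits: s ∈ {7} → 1.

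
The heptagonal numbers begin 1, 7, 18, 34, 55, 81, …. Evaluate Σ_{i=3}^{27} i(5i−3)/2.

Σ i(5i−3)/2 = (5Σi² − 3Σi) / 2 over i = 3..27.
Σi = 378 − 3 = 375 and Σi² = 6930 − 5 = 6925.
(5·6925 − 3·375) / 2 = 33500/2 = 16750.

16750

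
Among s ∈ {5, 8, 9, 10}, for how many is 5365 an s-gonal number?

1

s = 5: P(5, 59) = 5192 and P(5, 60) = 5370; 5365 is not s-gonal.
s = 8: P(8, 42) = 5208 and P(8, 43) = 5461; 5365 is not s-gonal.
s = 9: P(9, 39) = 5226 and P(9, 40) = 5500; 5365 is not s-gonal.
s = 10: P(10, 37) = 5365. ✓
Hits: s ∈ {10} → 1.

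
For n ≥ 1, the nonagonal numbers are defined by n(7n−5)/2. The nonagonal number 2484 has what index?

Set n(7n−5)/2 = 2484, giving 7n² − 5n − 4968 = 0.
So n = (5 + 373) / 14 = 378/14 = 27.
Check: 27·(7·27 − 5)/2 = 2484. ✓

27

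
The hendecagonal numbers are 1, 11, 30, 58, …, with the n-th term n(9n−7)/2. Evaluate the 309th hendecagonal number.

The 309th hendecagonal number is n(9n−7)/2 with n = 309.
309·(9·309 − 7)/2 = 309·2774/2 = 309·1387 = 428583.

428583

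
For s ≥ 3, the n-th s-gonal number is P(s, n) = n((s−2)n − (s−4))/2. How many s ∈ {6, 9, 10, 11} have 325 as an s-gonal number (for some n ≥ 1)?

2

s = 6: P(6, 13) = 325. ✓
s = 9: P(9, 10) = 325. ✓
s = 10: P(10, 9) = 297 and P(10, 10) = 370; 325 is not s-gonal.
s = 11: P(11, 8) = 260 and P(11, 9) = 333; 325 is not s-gonal.
Hits: s ∈ {6, 9} → 2.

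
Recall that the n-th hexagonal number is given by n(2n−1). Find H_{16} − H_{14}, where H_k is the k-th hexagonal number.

16·(2·16 − 1) = 496 and 14·(2·14 − 1) = 378.
Difference: 496 − 378 = 118.

118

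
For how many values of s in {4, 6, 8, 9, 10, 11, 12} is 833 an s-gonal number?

2

s = 4: P(4, 28) = 784 and P(4, 29) = 841; 833 is not s-gonal.
s = 6: P(6, 20) = 780 and P(6, 21) = 861; 833 is not s-gonal.
s = 8: P(8, 17) = 833. ✓
s = 9: P(9, 15) = 750 and P(9, 16) = 856; 833 is not s-gonal.
s = 10: P(10, 14) = 742 and P(10, 15) = 855; 833 is not s-gonal.
s = 11: P(11, 14) = 833. ✓
s = 12: P(12, 13) = 793 and P(12, 14) = 924; 833 is not s-gonal.
Hits: s ∈ {8, 11} → 2.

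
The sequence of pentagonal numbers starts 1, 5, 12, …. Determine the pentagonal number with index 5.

5·(3·5 − 1)/2 = 5·14/2 = 5·7 = 35.

35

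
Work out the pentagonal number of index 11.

The 11th pentagonal number is n(3n−1)/2 with n = 11.
11·(3·11 − 1)/2 = 11·32/2 = 11·16 = 176.

176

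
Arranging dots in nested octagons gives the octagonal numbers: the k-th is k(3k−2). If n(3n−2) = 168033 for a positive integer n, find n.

Set n(3n−2) = 168033, giving 3n² − 2n − 168033 = 0.
So n = (2 + 1420) / 6 = 1422/6 = 237.

237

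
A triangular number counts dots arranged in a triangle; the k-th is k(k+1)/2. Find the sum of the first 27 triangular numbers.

Σ i(i+1)/2 = (Σi² + Σi) / 2 over i = 1..27.
Σi = 378 and Σi² = 6930.
(1·6930 + 1·378) / 2 = 7308/2 = 3654.

3654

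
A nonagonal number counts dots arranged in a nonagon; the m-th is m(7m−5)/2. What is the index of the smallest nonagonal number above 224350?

254

Solve n(7n−5)/2 > 224350 for integer n.
The largest n with value ≤ 224350 is 253 (since 223399 ≤ 224350 < 225171), so the first above is n = 254, value 225171.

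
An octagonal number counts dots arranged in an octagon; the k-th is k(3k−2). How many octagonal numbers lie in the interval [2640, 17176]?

The n-th octagonal number is n(3n−2).
Smallest index with value ≥ 2640: n = 30 (giving 2640).
Largest index with value ≤ 17176: n = 76 (giving 17176).
Indices 30 through 76: 47 terms.

47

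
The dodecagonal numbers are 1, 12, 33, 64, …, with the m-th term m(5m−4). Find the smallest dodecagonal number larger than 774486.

774604

Solve n(5n−4) > 774486 for integer n.
The largest n with value ≤ 774486 is 393 (since 770673 ≤ 774486 < 774604), so the first above is n = 394, value 774604.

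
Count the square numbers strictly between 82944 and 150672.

The n-th square number is n².
Smallest index with value > 82944: n = 289 (giving 83521).
Largest index with value < 150672: n = 388 (giving 150544).
Indices 289 through 388: 100 terms.

100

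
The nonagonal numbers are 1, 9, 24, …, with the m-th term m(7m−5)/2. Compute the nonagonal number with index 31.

31·(7·31 − 5)/2 = 31·212/2 = 31·106 = 3286.

3286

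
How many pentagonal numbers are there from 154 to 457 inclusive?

7

The n-th pentagonal number is n(3n−1)/2.
Smallest index with value ≥ 154: n = 11 (giving 176).
Largest index with value ≤ 457: n = 17 (giving 425).
Indices 11 through 17: 7 terms.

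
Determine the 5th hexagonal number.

5·(2·5 − 1) = 5·9 = 45.

45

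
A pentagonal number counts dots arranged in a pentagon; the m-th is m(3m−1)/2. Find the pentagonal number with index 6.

51

The 6th pentagonal number is n(3n−1)/2 with n = 6.
6·(3·6 − 1)/2 = 6·17/2 = 51.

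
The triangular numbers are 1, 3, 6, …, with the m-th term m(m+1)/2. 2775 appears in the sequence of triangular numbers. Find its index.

74

Set n(n+1)/2 = 2775, giving n² + n − 5550 = 0.
So n = (-1 + 149) / 2 = 148/2 = 74.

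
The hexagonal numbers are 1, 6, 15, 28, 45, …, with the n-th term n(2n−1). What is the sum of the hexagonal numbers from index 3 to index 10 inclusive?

708

Σ i(2i−1) = 2Σi² − Σi over i = 3..10.
Σi = 55 − 3 = 52 and Σi² = 385 − 5 = 380.
2·380 − 1·52 = 708.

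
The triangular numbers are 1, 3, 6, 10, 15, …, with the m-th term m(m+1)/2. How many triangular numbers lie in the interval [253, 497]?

The n-th triangular number is n(n+1)/2.
Smallest index with value ≥ 253: n = 22 (giving 253).
Largest index with value ≤ 497: n = 31 (giving 496).
Indices 22 through 31: 10 terms.

10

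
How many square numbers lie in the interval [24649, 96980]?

155

The n-th square number is n².
Smallest index with value ≥ 24649: n = 157 (giving 24649).
Largest index with value ≤ 96980: n = 311 (giving 96721).
Indices 157 through 311: 155 terms.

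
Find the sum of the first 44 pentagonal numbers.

43560

Σ i(3i−1)/2 = (3Σi² − Σi) / 2 over i = 1..44.
Σi = 990 and Σi² = 29370.
(3·29370 − 1·990) / 2 = 87120/2 = 43560.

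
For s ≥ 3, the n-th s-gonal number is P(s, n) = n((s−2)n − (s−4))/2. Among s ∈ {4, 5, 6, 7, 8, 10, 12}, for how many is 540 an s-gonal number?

2

s = 4: P(4, 23) = 529 and P(4, 24) = 576; 540 is not s-gonal.
s = 5: P(5, 19) = 532 and P(5, 20) = 590; 540 is not s-gonal.
s = 6: P(6, 16) = 496 and P(6, 17) = 561; 540 is not s-gonal.
s = 7: P(7, 15) = 540. ✓
s = 8: P(8, 13) = 481 and P(8, 14) = 560; 540 is not s-gonal.
s = 10: P(10, 12) = 540. ✓
s = 12: P(12, 10) = 460 and P(12, 11) = 561; 540 is not s-gonal.
Hits: s ∈ {7, 10} → 2.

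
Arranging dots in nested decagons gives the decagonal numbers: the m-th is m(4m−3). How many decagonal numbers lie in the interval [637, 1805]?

The n-th decagonal number is n(4n−3).
Smallest index with value ≥ 637: n = 13 (giving 637).
Largest index with value ≤ 1805: n = 21 (giving 1701).
Indices 13 through 21: 9 terms.

9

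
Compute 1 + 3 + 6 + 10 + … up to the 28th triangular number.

4060

Σ i(i+1)/2 = (Σi² + Σi) / 2 over i = 1..28.
Σi = 406 and Σi² = 7714.
(1·7714 + 1·406) / 2 = 8120/2 = 4060.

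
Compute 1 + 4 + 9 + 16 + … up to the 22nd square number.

Σ_{i=1}^{22} i² = 22·23·45/6 = 3795.

3795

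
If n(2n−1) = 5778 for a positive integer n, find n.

Set n(2n−1) = 5778, giving 2n² − n − 5778 = 0.
The discriminant is 1 + 8·5778 = 46225, and √46225 = 215.
So n = (1 + 215) / 4 = 216/4 = 54.

54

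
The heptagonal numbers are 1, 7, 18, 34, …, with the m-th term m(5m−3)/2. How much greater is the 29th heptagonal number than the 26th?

408

29·(5·29 − 3)/2 = 2059 and 26·(5·26 − 3)/2 = 1651.
Difference: 2059 − 1651 = 408.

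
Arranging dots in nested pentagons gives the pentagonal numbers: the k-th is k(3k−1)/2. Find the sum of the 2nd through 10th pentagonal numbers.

Σ i(3i−1)/2 = (3Σi² − Σi) / 2 over i = 2..10.
Σi = 55 − 1 = 54 and Σi² = 385 − 1 = 384.
(3·384 − 1·54) / 2 = 1098/2 = 549.

549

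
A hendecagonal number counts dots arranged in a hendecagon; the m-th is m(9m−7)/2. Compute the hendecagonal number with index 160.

The 160th hendecagonal number is n(9n−7)/2 with n = 160.
160·(9·160 − 7)/2 = 160·1433/2 = 114640.

114640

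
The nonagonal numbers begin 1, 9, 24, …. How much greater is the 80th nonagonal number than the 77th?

80·(7·80 − 5)/2 = 22200 and 77·(7·77 − 5)/2 = 20559.
Difference: 22200 − 20559 = 1641.

1641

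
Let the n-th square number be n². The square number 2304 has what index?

48

We need n² = 2304, so n = √2304 = 48.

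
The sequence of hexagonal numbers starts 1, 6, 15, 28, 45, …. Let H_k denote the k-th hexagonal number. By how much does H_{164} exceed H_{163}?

653

Consecutive hexagonal numbers differ by 4n − 3: here 4·164 − 3 = 653.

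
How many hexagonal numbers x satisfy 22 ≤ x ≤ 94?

4

The n-th hexagonal number is n(2n−1).
Smallest index with value ≥ 22: n = 4 (giving 28).
Largest index with value ≤ 94: n = 7 (giving 91).
Indices 4 through 7: 4 terms.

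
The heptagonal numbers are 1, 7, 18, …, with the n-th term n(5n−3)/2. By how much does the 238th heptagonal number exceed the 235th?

3543

238·(5·238 − 3)/2 = 141253 and 235·(5·235 − 3)/2 = 137710.
Difference: 141253 − 137710 = 3543.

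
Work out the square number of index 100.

10000

The 100th square number is n² with n = 100.
100² = 10000.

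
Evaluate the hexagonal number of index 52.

The 52nd hexagonal number is n(2n−1) with n = 52.
52·(2·52 − 1) = 52·103 = 5356.

5356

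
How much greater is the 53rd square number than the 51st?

53² = 2809 and 51² = 2601.
Difference: 2809 − 2601 = 208.

208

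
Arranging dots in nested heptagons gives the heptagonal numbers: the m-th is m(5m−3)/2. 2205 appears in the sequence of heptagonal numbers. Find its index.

30

Set n(5n−3)/2 = 2205, giving 5n² − 3n − 4410 = 0.
The discriminant is 9 + 40·2205 = 88209, and √88209 = 297.
So n = (3 + 297) / 10 = 300/10 = 30.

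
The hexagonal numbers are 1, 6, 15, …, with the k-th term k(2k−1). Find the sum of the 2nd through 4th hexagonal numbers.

Σ i(2i−1) = 2Σi² − Σi over i = 2..4.
Σi = 10 − 1 = 9 and Σi² = 30 − 1 = 29.
2·29 − 1·9 = 49.

49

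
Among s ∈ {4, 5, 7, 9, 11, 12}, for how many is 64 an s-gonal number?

s = 4: P(4, 8) = 64. ✓
s = 5: P(5, 6) = 51 and P(5, 7) = 70; 64 is not s-gonal.
s = 7: P(7, 5) = 55 and P(7, 6) = 81; 64 is not s-gonal.
s = 9: P(9, 4) = 46 and P(9, 5) = 75; 64 is not s-gonal.
s = 11: P(11, 4) = 58 and P(11, 5) = 95; 64 is not s-gonal.
s = 12: P(12, 4) = 64. ✓
Hits: s ∈ {4, 12} → 2.

2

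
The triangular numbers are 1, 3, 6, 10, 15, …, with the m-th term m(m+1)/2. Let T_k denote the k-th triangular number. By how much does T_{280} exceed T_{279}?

280

Consecutive triangular numbers differ by n: T_{280} − T_{279} = 280.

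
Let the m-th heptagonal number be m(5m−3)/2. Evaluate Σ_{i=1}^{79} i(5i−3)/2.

413960

Σ i(5i−3)/2 = (5Σi² − 3Σi) / 2 over i = 1..79.
Σi = 3160 and Σi² = 167480.
(5·167480 − 3·3160) / 2 = 827920/2 = 413960.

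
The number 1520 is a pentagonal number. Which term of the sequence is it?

32

Set n(3n−1)/2 = 1520, giving 3n² − n − 3040 = 0.
The discriminant is 1 + 24·1520 = 36481, and √36481 = 191.
So n = (1 + 191) / 6 = 192/6 = 32.
Check: 32·(3·32 − 1)/2 = 1520. ✓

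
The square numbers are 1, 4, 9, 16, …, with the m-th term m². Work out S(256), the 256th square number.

The 256th square number is n² with n = 256.
256² = 65536.

65536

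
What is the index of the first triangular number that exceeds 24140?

Solve n(n+1)/2 > 24140 for integer n.
The largest n with value ≤ 24140 is 219 (since 24090 ≤ 24140 < 24310), so the first above is n = 220, value 24310.

220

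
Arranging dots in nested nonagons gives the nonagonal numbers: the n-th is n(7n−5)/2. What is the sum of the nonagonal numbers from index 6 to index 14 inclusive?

3135

Σ i(7i−5)/2 = (7Σi² − 5Σi) / 2 over i = 6..14.
Σi = 105 − 15 = 90 and Σi² = 1015 − 55 = 960.
(7·960 − 5·90) / 2 = 6270/2 = 3135.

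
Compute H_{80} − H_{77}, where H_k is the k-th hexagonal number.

80·(2·80 − 1) = 12720 and 77·(2·77 − 1) = 11781.
Difference: 12720 − 11781 = 939.

939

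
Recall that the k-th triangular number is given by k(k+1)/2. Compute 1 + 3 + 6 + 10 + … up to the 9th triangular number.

165

Σ i(i+1)/2 = (Σi² + Σi) / 2 over i = 1..9.
Σi = 45 and Σi² = 285.
(1·285 + 1·45) / 2 = 330/2 = 165.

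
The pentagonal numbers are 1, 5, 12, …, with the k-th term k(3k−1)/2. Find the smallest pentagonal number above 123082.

Solve n(3n−1)/2 > 123082 for integer n.
The largest n with value ≤ 123082 is 286 (since 122551 ≤ 123082 < 123410), so the first above is n = 287, value 123410.

123410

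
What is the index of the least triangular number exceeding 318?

Solve n(n+1)/2 > 318 for integer n.
The largest n with value ≤ 318 is 24 (since 300 ≤ 318 < 325), so the first above is n = 25, value 325.

25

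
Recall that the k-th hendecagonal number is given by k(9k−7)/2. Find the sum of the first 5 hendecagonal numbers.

Σ i(9i−7)/2 = (9Σi² − 7Σi) / 2 over i = 1..5.
Σi = 15 and Σi² = 55.
(9·55 − 7·15) / 2 = 390/2 = 195.

195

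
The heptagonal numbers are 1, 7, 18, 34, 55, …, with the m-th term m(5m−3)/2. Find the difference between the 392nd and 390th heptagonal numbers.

392·(5·392 − 3)/2 = 383572 and 390·(5·390 − 3)/2 = 379665.
Difference: 383572 − 379665 = 3907.

3907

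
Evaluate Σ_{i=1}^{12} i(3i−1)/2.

936

Σ i(3i−1)/2 = (3Σi² − Σi) / 2 over i = 1..12.
Σi = 78 and Σi² = 650.
(3·650 − 1·78) / 2 = 1872/2 = 936.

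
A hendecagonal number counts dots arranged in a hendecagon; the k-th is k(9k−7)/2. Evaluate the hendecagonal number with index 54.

The 54th hendecagonal number is n(9n−7)/2 with n = 54.
54·(9·54 − 7)/2 = 54·479/2 = 12933.

12933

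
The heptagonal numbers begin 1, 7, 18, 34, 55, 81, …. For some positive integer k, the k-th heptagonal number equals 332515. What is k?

Set n(5n−3)/2 = 332515, giving 5n² − 3n − 665030 = 0.
The discriminant is 9 + 40·332515 = 13300609, and √13300609 = 3647.
So n = (3 + 3647) / 10 = 3650/10 = 365.
Check: 365·(5·365 − 3)/2 = 332515. ✓

365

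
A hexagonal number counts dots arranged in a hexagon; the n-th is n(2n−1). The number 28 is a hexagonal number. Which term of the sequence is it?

4

Set n(2n−1) = 28, giving 2n² − n − 28 = 0.
The discriminant is 1 + 8·28 = 225, and √225 = 15.
So n = (1 + 15) / 4 = 16/4 = 4.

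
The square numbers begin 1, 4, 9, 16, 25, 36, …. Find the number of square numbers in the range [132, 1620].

The n-th square number is n².
Smallest index with value ≥ 132: n = 12 (giving 144).
Largest index with value ≤ 1620: n = 40 (giving 1600).
Indices 12 through 40: 29 terms.

29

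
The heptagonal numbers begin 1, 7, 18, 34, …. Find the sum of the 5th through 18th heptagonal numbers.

Σ i(5i−3)/2 = (5Σi² − 3Σi) / 2 over i = 5..18.
Σi = 171 − 10 = 161 and Σi² = 2109 − 30 = 2079.
(5·2079 − 3·161) / 2 = 9912/2 = 4956.

4956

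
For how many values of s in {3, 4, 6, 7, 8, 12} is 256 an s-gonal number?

s = 3: P(3, 22) = 253 and P(3, 23) = 276; 256 is not s-gonal.
s = 4: P(4, 16) = 256. ✓
s = 6: P(6, 11) = 231 and P(6, 12) = 276; 256 is not s-gonal.
s = 7: P(7, 10) = 235 and P(7, 11) = 286; 256 is not s-gonal.
s = 8: P(8, 9) = 225 and P(8, 10) = 280; 256 is not s-gonal.
s = 12: P(12, 7) = 217 and P(12, 8) = 288; 256 is not s-gonal.
Hits: s ∈ {4} → 1.

1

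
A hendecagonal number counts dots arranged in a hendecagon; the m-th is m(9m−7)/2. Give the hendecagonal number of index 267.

319866

267·(9·267 − 7)/2 = 267·2396/2 = 267·1198 = 319866.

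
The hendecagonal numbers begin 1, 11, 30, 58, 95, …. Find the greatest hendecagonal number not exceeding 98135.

98050

Solve n(9n−7)/2 ≤ 98135 for integer n.
n = 148 gives 98050 ≤ 98135, while n = 149 gives 99383 > 98135; so the answer is 98050.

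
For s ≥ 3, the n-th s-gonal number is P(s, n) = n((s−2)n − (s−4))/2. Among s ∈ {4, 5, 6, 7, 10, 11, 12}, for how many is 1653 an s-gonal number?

1

s = 4: P(4, 40) = 1600 and P(4, 41) = 1681; 1653 is not s-gonal.
s = 5: P(5, 33) = 1617 and P(5, 34) = 1717; 1653 is not s-gonal.
s = 6: P(6, 29) = 1653. ✓
s = 7: P(7, 26) = 1651 and P(7, 27) = 1782; 1653 is not s-gonal.
s = 10: P(10, 20) = 1540 and P(10, 21) = 1701; 1653 is not s-gonal.
s = 11: P(11, 19) = 1558 and P(11, 20) = 1730; 1653 is not s-gonal.
s = 12: P(12, 18) = 1548 and P(12, 19) = 1729; 1653 is not s-gonal.
Hits: s ∈ {6} → 1.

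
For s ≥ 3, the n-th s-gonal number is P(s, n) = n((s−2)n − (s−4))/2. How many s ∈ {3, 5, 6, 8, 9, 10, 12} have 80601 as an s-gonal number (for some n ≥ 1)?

2

s = 3: P(3, 401) = 80601. ✓
s = 5: P(5, 231) = 79926 and P(5, 232) = 80620; 80601 is not s-gonal.
s = 6: P(6, 201) = 80601. ✓
s = 8: P(8, 164) = 80360 and P(8, 165) = 81345; 80601 is not s-gonal.
s = 9: P(9, 152) = 80484 and P(9, 153) = 81549; 80601 is not s-gonal.
s = 10: P(10, 142) = 80230 and P(10, 143) = 81367; 80601 is not s-gonal.
s = 12: P(12, 127) = 80137 and P(12, 128) = 81408; 80601 is not s-gonal.
Hits: s ∈ {3, 6} → 2.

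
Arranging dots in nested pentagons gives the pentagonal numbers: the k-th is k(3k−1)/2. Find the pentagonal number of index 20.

590

The 20th pentagonal number is n(3n−1)/2 with n = 20.
20·(3·20 − 1)/2 = 20·59/2 = 590.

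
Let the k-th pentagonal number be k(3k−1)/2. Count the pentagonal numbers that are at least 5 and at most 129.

8

The n-th pentagonal number is n(3n−1)/2.
Smallest index with value ≥ 5: n = 2 (giving 5).
Largest index with value ≤ 129: n = 9 (giving 117).
Indices 2 through 9: 8 terms.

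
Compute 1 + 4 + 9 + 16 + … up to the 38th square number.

Σ_{i=1}^{38} i² = 38·39·77/6 = 19019.

19019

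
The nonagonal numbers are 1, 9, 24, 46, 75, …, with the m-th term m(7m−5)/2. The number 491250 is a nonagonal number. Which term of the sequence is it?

375

Set n(7n−5)/2 = 491250, giving 7n² − 5n − 982500 = 0.
The discriminant is 25 + 56·491250 = 27510025, and √27510025 = 5245.
So n = (5 + 5245) / 14 = 5250/14 = 375.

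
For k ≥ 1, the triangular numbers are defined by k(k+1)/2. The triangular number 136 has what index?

Set n(n+1)/2 = 136, giving n² + n − 272 = 0.
So n = (-1 + 33) / 2 = 32/2 = 16.

16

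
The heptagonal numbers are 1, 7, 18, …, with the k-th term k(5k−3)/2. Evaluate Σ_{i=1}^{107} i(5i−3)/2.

Σ i(5i−3)/2 = (5Σi² − 3Σi) / 2 over i = 1..107.
Σi = 5778 and Σi² = 414090.
(5·414090 − 3·5778) / 2 = 2053116/2 = 1026558.

1026558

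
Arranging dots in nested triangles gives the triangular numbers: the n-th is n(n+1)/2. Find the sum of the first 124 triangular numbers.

325500

Σ i(i+1)/2 = (Σi² + Σi) / 2 over i = 1..124.
Σi = 7750 and Σi² = 643250.
(1·643250 + 1·7750) / 2 = 651000/2 = 325500.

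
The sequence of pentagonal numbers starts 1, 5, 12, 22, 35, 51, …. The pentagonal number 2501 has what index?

41

Set n(3n−1)/2 = 2501, giving 3n² − n − 5002 = 0.
The discriminant is 1 + 24·2501 = 60025, and √60025 = 245.
So n = (1 + 245) / 6 = 246/6 = 41.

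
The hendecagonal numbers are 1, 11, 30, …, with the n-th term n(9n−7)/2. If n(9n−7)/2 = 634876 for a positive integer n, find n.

Set n(9n−7)/2 = 634876, giving 9n² − 7n − 1269752 = 0.
So n = (7 + 6761) / 18 = 6768/18 = 376.

376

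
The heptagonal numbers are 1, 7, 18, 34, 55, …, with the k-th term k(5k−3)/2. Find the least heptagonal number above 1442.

Solve n(5n−3)/2 > 1442 for integer n.
The largest n with value ≤ 1442 is 24 (since 1404 ≤ 1442 < 1525), so the first above is n = 25, value 1525.

1525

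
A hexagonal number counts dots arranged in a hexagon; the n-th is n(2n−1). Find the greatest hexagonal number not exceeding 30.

28

Solve n(2n−1) ≤ 30 for integer n.
n = 4 gives 28 ≤ 30, while n = 5 gives 45 > 30; so the answer is 28.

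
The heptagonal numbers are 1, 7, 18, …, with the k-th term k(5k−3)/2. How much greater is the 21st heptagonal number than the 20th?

Consecutive heptagonal numbers differ by 5n − 4: here 5·21 − 4 = 101.

101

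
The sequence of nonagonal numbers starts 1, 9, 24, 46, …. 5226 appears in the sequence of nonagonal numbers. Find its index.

39

Set n(7n−5)/2 = 5226, giving 7n² − 5n − 10452 = 0.
So n = (5 + 541) / 14 = 546/14 = 39.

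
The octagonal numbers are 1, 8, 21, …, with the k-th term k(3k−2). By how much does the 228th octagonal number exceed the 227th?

1363

Consecutive octagonal numbers differ by 6n − 5: here 6·228 − 5 = 1363.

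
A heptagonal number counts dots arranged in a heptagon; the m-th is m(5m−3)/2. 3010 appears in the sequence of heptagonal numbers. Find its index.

35

Set n(5n−3)/2 = 3010, giving 5n² − 3n − 6020 = 0.
So n = (3 + 347) / 10 = 350/10 = 35.
Check: 35·(5·35 − 3)/2 = 3010. ✓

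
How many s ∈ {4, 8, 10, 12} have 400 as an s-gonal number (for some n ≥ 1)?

1

s = 4: P(4, 20) = 400. ✓
s = 8: P(8, 11) = 341 and P(8, 12) = 408; 400 is not s-gonal.
s = 10: P(10, 10) = 370 and P(10, 11) = 451; 400 is not s-gonal.
s = 12: P(12, 9) = 369 and P(12, 10) = 460; 400 is not s-gonal.
Hits: s ∈ {4} → 1.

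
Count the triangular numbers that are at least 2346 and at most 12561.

The n-th triangular number is n(n+1)/2.
Smallest index with value ≥ 2346: n = 68 (giving 2346).
Largest index with value ≤ 12561: n = 158 (giving 12561).
Indices 68 through 158: 91 terms.

91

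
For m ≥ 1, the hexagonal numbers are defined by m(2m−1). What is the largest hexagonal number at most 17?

Solve n(2n−1) ≤ 17 for integer n.
n = 3 gives 15 ≤ 17, while n = 4 gives 28 > 17; so the answer is 15.

15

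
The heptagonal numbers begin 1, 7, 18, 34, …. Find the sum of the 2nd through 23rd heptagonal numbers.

Σ i(5i−3)/2 = (5Σi² − 3Σi) / 2 over i = 2..23.
Σi = 276 − 1 = 275 and Σi² = 4324 − 1 = 4323.
(5·4323 − 3·275) / 2 = 20790/2 = 10395.

10395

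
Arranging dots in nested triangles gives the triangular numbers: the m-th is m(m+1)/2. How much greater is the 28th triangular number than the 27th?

Consecutive triangular numbers differ by n: T_{28} − T_{27} = 28.

28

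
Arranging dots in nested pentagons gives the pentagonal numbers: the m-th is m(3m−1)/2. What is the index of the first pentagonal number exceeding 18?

4

Solve n(3n−1)/2 > 18 for integer n.
The largest n with value ≤ 18 is 3 (since 12 ≤ 18 < 22), so the first above is n = 4, value 22.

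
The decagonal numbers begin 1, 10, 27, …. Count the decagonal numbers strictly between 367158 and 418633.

The n-th decagonal number is n(4n−3).
Smallest index with value > 367158: n = 304 (giving 368752).
Largest index with value < 418633: n = 323 (giving 416347).
Indices 304 through 323: 20 terms.

20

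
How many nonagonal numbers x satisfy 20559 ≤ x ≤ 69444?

The n-th nonagonal number is n(7n−5)/2.
Smallest index with value ≥ 20559: n = 77 (giving 20559).
Largest index with value ≤ 69444: n = 141 (giving 69231).
Indices 77 through 141: 65 terms.

65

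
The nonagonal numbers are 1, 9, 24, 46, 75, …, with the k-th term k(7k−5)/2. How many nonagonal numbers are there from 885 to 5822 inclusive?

The n-th nonagonal number is n(7n−5)/2.
Smallest index with value ≥ 885: n = 17 (giving 969).
Largest index with value ≤ 5822: n = 41 (giving 5781).
Indices 17 through 41: 25 terms.

25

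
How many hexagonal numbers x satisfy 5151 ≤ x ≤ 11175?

25

The n-th hexagonal number is n(2n−1).
Smallest index with value ≥ 5151: n = 51 (giving 5151).
Largest index with value ≤ 11175: n = 75 (giving 11175).
Indices 51 through 75: 25 terms.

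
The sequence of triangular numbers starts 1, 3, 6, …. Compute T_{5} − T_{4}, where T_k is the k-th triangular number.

Consecutive triangular numbers differ by n: T_{5} − T_{4} = 5.

5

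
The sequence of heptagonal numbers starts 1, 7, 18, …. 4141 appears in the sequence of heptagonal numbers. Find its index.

41

Set n(5n−3)/2 = 4141, giving 5n² − 3n − 8282 = 0.
The discriminant is 9 + 40·4141 = 165649, and √165649 = 407.
So n = (3 + 407) / 10 = 410/10 = 41.
Check: 41·(5·41 − 3)/2 = 4141. ✓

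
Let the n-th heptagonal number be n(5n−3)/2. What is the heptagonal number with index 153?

The 153rd heptagonal number is n(5n−3)/2 with n = 153.
153·(5·153 − 3)/2 = 153·762/2 = 153·381 = 58293.

58293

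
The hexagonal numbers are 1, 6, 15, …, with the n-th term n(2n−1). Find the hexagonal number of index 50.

The 50th hexagonal number is n(2n−1) with n = 50.
50·(2·50 − 1) = 50·99 = 4950.

4950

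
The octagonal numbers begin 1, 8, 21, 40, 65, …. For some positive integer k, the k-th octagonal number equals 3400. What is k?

Set n(3n−2) = 3400, giving 3n² − 2n − 3400 = 0.
The discriminant is 4 + 12·3400 = 40804, and √40804 = 202.
So n = (2 + 202) / 6 = 204/6 = 34.

34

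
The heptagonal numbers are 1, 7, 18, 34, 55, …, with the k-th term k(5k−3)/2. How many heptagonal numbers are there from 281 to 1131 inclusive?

The n-th heptagonal number is n(5n−3)/2.
Smallest index with value ≥ 281: n = 11 (giving 286).
Largest index with value ≤ 1131: n = 21 (giving 1071).
Indices 11 through 21: 11 terms.

11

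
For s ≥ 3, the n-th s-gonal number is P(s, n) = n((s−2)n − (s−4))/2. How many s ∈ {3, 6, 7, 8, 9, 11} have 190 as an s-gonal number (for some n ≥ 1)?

2

s = 3: P(3, 19) = 190. ✓
s = 6: P(6, 10) = 190. ✓
s = 7: P(7, 9) = 189 and P(7, 10) = 235; 190 is not s-gonal.
s = 8: P(8, 8) = 176 and P(8, 9) = 225; 190 is not s-gonal.
s = 9: P(9, 7) = 154 and P(9, 8) = 204; 190 is not s-gonal.
s = 11: P(11, 6) = 141 and P(11, 7) = 196; 190 is not s-gonal.
Hits: s ∈ {3, 6} → 2.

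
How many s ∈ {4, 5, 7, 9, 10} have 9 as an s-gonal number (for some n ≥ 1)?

2

s = 4: P(4, 3) = 9. ✓
s = 5: P(5, 2) = 5 and P(5, 3) = 12; 9 is not s-gonal.
s = 7: P(7, 2) = 7 and P(7, 3) = 18; 9 is not s-gonal.
s = 9: P(9, 2) = 9. ✓
s = 10: P(10, 1) = 1 and P(10, 2) = 10; 9 is not s-gonal.
Hits: s ∈ {4, 9} → 2.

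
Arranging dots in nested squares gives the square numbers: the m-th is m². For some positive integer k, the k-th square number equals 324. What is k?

18

We need n² = 324, so n = √324 = 18.
Check: 18² = 324. ✓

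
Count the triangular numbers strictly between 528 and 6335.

The n-th triangular number is n(n+1)/2.
Smallest index with value > 528: n = 33 (giving 561).
Largest index with value < 6335: n = 112 (giving 6328).
Indices 33 through 112: 80 terms.

80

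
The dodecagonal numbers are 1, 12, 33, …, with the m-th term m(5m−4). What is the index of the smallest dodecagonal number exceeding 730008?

383

Solve n(5n−4) > 730008 for integer n.
The largest n with value ≤ 730008 is 382 (since 728092 ≤ 730008 < 731913), so the first above is n = 383, value 731913.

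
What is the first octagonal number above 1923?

Solve n(3n−2) > 1923 for integer n.
The largest n with value ≤ 1923 is 25 (since 1825 ≤ 1923 < 1976), so the first above is n = 26, value 1976.

1976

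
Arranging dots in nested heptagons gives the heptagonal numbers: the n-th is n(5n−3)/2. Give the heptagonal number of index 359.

321664

359·(5·359 − 3)/2 = 359·1792/2 = 359·896 = 321664.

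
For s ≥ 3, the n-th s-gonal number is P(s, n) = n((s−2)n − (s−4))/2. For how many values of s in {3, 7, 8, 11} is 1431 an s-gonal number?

s = 3: P(3, 53) = 1431. ✓
s = 7: P(7, 24) = 1404 and P(7, 25) = 1525; 1431 is not s-gonal.
s = 8: P(8, 22) = 1408 and P(8, 23) = 1541; 1431 is not s-gonal.
s = 11: P(11, 18) = 1395 and P(11, 19) = 1558; 1431 is not s-gonal.
Hits: s ∈ {3} → 1.

1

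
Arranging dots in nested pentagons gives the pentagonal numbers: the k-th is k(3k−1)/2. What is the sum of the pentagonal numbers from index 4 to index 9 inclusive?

387

Σ i(3i−1)/2 = (3Σi² − Σi) / 2 over i = 4..9.
Σi = 45 − 6 = 39 and Σi² = 285 − 14 = 271.
(3·271 − 1·39) / 2 = 774/2 = 387.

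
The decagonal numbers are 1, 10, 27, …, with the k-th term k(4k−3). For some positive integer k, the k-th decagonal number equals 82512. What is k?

144

Set n(4n−3) = 82512, giving 4n² − 3n − 82512 = 0.
So n = (3 + 1149) / 8 = 1152/8 = 144.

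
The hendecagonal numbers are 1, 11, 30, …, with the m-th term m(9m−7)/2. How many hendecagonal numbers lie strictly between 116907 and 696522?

The n-th hendecagonal number is n(9n−7)/2.
Smallest index with value > 116907: n = 162 (giving 117531).
Largest index with value < 696522: n = 393 (giving 693645).
Indices 162 through 393: 232 terms.

232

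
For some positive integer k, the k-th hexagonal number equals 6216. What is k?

Set n(2n−1) = 6216, giving 2n² − n − 6216 = 0.
The discriminant is 1 + 8·6216 = 49729, and √49729 = 223.
So n = (1 + 223) / 4 = 224/4 = 56.

56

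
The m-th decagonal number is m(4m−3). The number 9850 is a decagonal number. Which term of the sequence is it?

50

Set n(4n−3) = 9850, giving 4n² − 3n − 9850 = 0.
So n = (3 + 397) / 8 = 400/8 = 50.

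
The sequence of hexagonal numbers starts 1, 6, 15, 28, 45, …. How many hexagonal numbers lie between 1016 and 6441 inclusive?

35

The n-th hexagonal number is n(2n−1).
Smallest index with value ≥ 1016: n = 23 (giving 1035).
Largest index with value ≤ 6441: n = 57 (giving 6441).
Indices 23 through 57: 35 terms.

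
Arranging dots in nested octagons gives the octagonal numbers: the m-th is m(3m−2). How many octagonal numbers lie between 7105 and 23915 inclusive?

The n-th octagonal number is n(3n−2).
Smallest index with value ≥ 7105: n = 49 (giving 7105).
Largest index with value ≤ 23915: n = 89 (giving 23585).
Indices 49 through 89: 41 terms.

41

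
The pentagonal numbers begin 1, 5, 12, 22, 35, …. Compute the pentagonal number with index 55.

The 55th pentagonal number is n(3n−1)/2 with n = 55.
55·(3·55 − 1)/2 = 55·164/2 = 55·82 = 4510.

4510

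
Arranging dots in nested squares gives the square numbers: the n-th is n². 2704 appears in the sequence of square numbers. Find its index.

52

We need n² = 2704, so n = √2704 = 52.
Check: 52² = 2704. ✓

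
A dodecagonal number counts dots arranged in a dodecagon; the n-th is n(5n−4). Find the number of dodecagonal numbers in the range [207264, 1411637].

328

The n-th dodecagonal number is n(5n−4).
Smallest index with value ≥ 207264: n = 204 (giving 207264).
Largest index with value ≤ 1411637: n = 531 (giving 1407681).
Indices 204 through 531: 328 terms.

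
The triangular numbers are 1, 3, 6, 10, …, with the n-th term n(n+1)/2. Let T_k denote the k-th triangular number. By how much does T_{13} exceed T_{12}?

Consecutive triangular numbers differ by n: T_{13} − T_{12} = 13.

13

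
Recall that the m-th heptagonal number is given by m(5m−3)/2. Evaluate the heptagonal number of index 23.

1288

23·(5·23 − 3)/2 = 23·112/2 = 23·56 = 1288.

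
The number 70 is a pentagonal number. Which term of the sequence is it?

Set n(3n−1)/2 = 70, giving 3n² − n − 140 = 0.
The discriminant is 1 + 24·70 = 1681, and √1681 = 41.
So n = (1 + 41) / 6 = 42/6 = 7.
Check: 7·(3·7 − 1)/2 = 70. ✓

7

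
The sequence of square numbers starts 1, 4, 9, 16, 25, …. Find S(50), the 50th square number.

The 50th square number is n² with n = 50.
50² = 2500.

2500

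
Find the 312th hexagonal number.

312·(2·312 − 1) = 312·623 = 194376.

194376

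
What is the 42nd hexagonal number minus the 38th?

42·(2·42 − 1) = 3486 and 38·(2·38 − 1) = 2850.
Difference: 3486 − 2850 = 636.

636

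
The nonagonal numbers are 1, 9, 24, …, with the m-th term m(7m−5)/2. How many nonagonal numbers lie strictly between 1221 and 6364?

The n-th nonagonal number is n(7n−5)/2.
Smallest index with value > 1221: n = 20 (giving 1350).
Largest index with value < 6364: n = 42 (giving 6069).
Indices 20 through 42: 23 terms.

23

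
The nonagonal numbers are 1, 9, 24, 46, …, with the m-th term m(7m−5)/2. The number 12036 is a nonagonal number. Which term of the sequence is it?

Set n(7n−5)/2 = 12036, giving 7n² − 5n − 24072 = 0.
The discriminant is 25 + 56·12036 = 674041, and √674041 = 821.
So n = (5 + 821) / 14 = 826/14 = 59.
Check: 59·(7·59 − 5)/2 = 12036. ✓

59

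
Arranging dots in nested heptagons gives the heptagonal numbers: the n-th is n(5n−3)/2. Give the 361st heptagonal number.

325261

The 361st heptagonal number is n(5n−3)/2 with n = 361.
361·(5·361 − 3)/2 = 361·1802/2 = 361·901 = 325261.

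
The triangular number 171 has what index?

Set n(n+1)/2 = 171, giving n² + n − 342 = 0.
The discriminant is 1 + 8·171 = 1369, and √1369 = 37.
So n = (-1 + 37) / 2 = 36/2 = 18.
Check: 18·19/2 = 171. ✓

18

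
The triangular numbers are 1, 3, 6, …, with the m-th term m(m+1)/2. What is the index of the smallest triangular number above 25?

Solve n(n+1)/2 > 25 for integer n.
The largest n with value ≤ 25 is 6 (since 21 ≤ 25 < 28), so the first above is n = 7, value 28.

7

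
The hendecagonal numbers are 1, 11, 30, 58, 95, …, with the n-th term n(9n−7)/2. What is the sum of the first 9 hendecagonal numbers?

1125

Σ i(9i−7)/2 = (9Σi² − 7Σi) / 2 over i = 1..9.
Σi = 45 and Σi² = 285.
(9·285 − 7·45) / 2 = 2250/2 = 1125.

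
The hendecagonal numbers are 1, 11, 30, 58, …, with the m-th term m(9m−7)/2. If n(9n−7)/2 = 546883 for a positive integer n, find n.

349

Set n(9n−7)/2 = 546883, giving 9n² − 7n − 1093766 = 0.
So n = (7 + 6275) / 18 = 6282/18 = 349.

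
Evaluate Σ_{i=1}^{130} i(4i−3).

Σ i(4i−3) = 4Σi² − 3Σi over i = 1..130.
Σi = 8515 and Σi² = 740805.
4·740805 − 3·8515 = 2937675.

2937675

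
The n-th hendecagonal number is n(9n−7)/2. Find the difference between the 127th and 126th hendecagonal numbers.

1135

Consecutive hendecagonal numbers differ by 9n − 8: here 9·127 − 8 = 1135.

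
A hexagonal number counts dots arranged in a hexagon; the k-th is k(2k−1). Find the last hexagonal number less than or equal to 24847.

24531

Solve n(2n−1) ≤ 24847 for integer n.
n = 111 gives 24531 ≤ 24847, while n = 112 gives 24976 > 24847; so the answer is 24531.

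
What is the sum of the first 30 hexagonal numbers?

18445

Σ i(2i−1) = 2Σi² − Σi over i = 1..30.
Σi = 465 and Σi² = 9455.
2·9455 − 1·465 = 18445.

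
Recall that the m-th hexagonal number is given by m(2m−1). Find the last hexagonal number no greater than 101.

91

Solve n(2n−1) ≤ 101 for integer n.
n = 7 gives 91 ≤ 101, while n = 8 gives 120 > 101; so the answer is 91.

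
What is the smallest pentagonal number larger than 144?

Solve n(3n−1)/2 > 144 for integer n.
The largest n with value ≤ 144 is 9 (since 117 ≤ 144 < 145), so the first above is n = 10, value 145.

145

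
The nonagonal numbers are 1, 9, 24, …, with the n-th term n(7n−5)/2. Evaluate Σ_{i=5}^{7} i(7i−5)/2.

Σ i(7i−5)/2 = (7Σi² − 5Σi) / 2 over i = 5..7.
Σi = 28 − 10 = 18 and Σi² = 140 − 30 = 110.
(7·110 − 5·18) / 2 = 680/2 = 340.

340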